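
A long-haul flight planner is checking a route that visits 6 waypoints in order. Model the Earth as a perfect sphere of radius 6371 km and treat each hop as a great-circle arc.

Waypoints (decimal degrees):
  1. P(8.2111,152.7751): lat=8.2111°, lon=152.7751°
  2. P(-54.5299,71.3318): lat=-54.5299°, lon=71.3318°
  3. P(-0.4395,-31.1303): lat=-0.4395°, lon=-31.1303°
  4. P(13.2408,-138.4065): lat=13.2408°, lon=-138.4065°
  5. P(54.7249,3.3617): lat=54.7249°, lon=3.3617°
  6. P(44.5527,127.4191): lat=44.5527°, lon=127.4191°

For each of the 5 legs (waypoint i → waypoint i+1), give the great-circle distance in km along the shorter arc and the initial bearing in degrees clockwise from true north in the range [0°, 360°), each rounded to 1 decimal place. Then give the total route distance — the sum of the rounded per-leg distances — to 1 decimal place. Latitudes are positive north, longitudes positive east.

Leg 1: φ1=0.1433107, φ2=-0.9517263, Δφ=-1.0950370, Δλ=-1.4214537 rad; a=sin²(Δφ/2)+cosφ1·cosφ2·sin²(Δλ/2)=0.5154312210; c=2·atan2(√a, √(1-a))=1.601663670; dist=6371·c=10204.199 ≈ 10204.2 km; running total=10204.2 km
Leg 1 bearing: y=sinΔλ·cosφ2=-0.57381901, x=cosφ1·sinφ2-sinφ1·cosφ2·cosΔλ=-0.81840042; θ=atan2(y, x)=-144.9639° <0 so +360° → 215.0361° ≈ 215.0°
Leg 2: φ1=-0.9517263, φ2=-0.0076707, Δφ=0.9440556, Δλ=-1.7883010 rad; a=sin²(Δφ/2)+cosφ1·cosφ2·sin²(Δλ/2)=0.5594847905; c=2·atan2(√a, √(1-a))=1.690048355; dist=6371·c=10767.298 ≈ 10767.3 km; running total=20971.5 km
Leg 2 bearing: y=sinΔλ·cosφ2=-0.97641024, x=cosφ1·sinφ2-sinφ1·cosφ2·cosΔλ=-0.18019236; θ=atan2(y, x)=-100.4561° <0 so +360° → 259.5439° ≈ 259.5°
Leg 3: φ1=-0.0076707, φ2=0.2310956, Δφ=0.2387663, Δλ=-1.8723229 rad; a=sin²(Δφ/2)+cosφ1·cosφ2·sin²(Δλ/2)=0.6454159040; c=2·atan2(√a, √(1-a))=1.865892438; dist=6371·c=11887.601 ≈ 11887.6 km; running total=32859.1 km
Leg 3 bearing: y=sinΔλ·cosφ2=-0.92949965, x=cosφ1·sinφ2-sinφ1·cosφ2·cosΔλ=0.22681990; θ=atan2(y, x)=-76.2865° <0 so +360° → 283.7135° ≈ 283.7°
Leg 4: φ1=0.2310956, φ2=0.9551297, Δφ=0.7240341, Δλ=2.4743219 rad; a=sin²(Δφ/2)+cosφ1·cosφ2·sin²(Δλ/2)=0.6272939495; c=2·atan2(√a, √(1-a))=1.828217864; dist=6371·c=11647.576 ≈ 11647.6 km; running total=44506.7 km
Leg 4 bearing: y=sinΔλ·cosφ2=0.35738446, x=cosφ1·sinφ2-sinφ1·cosφ2·cosΔλ=0.89858853; θ=atan2(y, x)=21.6886° ≈ 21.7°
Leg 5: φ1=0.9551297, φ2=0.7775913, Δφ=-0.1775384, Δλ=2.1652101 rad; a=sin²(Δφ/2)+cosφ1·cosφ2·sin²(Δλ/2)=0.3288587941; c=2·atan2(√a, √(1-a))=1.221451362; dist=6371·c=7781.867 ≈ 7781.9 km; running total=52288.6 km
Leg 5 bearing: y=sinΔλ·cosφ2=0.59037719, x=cosφ1·sinφ2-sinφ1·cosφ2·cosΔλ=0.73095658; θ=atan2(y, x)=38.9270° ≈ 38.9°

Leg 1: dist=10204.2 km, bearing=215.0°
Leg 2: dist=10767.3 km, bearing=259.5°
Leg 3: dist=11887.6 km, bearing=283.7°
Leg 4: dist=11647.6 km, bearing=21.7°
Leg 5: dist=7781.9 km, bearing=38.9°
Total: 52288.6 km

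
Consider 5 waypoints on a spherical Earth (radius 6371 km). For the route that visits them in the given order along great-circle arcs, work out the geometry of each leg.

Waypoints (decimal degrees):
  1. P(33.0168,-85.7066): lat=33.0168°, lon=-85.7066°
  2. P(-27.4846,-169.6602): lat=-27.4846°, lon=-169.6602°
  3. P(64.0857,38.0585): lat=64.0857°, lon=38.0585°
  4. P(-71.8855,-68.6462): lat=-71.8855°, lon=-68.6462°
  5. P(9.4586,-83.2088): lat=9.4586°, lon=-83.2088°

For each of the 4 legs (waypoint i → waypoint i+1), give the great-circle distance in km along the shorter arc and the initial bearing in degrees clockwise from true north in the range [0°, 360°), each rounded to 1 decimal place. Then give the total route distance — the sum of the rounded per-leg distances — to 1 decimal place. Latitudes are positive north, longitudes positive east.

Leg 1: dist=11116.0 km, bearing=243.6°
Leg 2: dist=15491.2 km, bearing=341.8°
Leg 3: dist=17054.1 km, bearing=221.6°
Leg 4: dist=9108.5 km, bearing=345.5°
Total: 52769.8 km

Leg 1: φ1=0.5762519, φ2=-0.4796968, Δφ=-1.0559486, Δλ=-1.4652667 rad; a=sin²(Δφ/2)+cosφ1·cosφ2·sin²(Δλ/2)=0.5865575168; c=2·atan2(√a, √(1-a))=1.744787909; dist=6371·c=11116.044 ≈ 11116.0 km; running total=11116.0 km
Leg 1 bearing: y=sinΔλ·cosφ2=-0.88219971, x=cosφ1·sinφ2-sinφ1·cosφ2·cosΔλ=-0.43789823; θ=atan2(y, x)=-116.3985° <0 so +360° → 243.6015° ≈ 243.6°
Leg 2: φ1=-0.4796968, φ2=1.1185065, Δφ=1.5982032, Δλ=3.6253752 rad; a=sin²(Δφ/2)+cosφ1·cosφ2·sin²(Δλ/2)=0.8791570764; c=2·atan2(√a, √(1-a))=2.431519443; dist=6371·c=15491.210 ≈ 15491.2 km; running total=26607.2 km
Leg 2 bearing: y=sinΔλ·cosφ2=-0.20327447, x=cosφ1·sinφ2-sinφ1·cosφ2·cosΔλ=0.61938610; θ=atan2(y, x)=-18.1692° <0 so +360° → 341.8308° ≈ 341.8°
Leg 3: φ1=1.1185065, φ2=-1.2546387, Δφ=-2.3731451, Δλ=-1.8623483 rad; a=sin²(Δφ/2)+cosφ1·cosφ2·sin²(Δλ/2)=0.9469631647; c=2·atan2(√a, √(1-a))=2.676826335; dist=6371·c=17054.061 ≈ 17054.1 km; running total=43661.3 km
Leg 3 bearing: y=sinΔλ·cosφ2=-0.29779594, x=cosφ1·sinφ2-sinφ1·cosφ2·cosΔλ=-0.33498253; θ=atan2(y, x)=-138.3632° <0 so +360° → 221.6368° ≈ 221.6°
Leg 4: φ1=-1.2546387, φ2=0.1650837, Δφ=1.4197224, Δλ=-0.2541653 rad; a=sin²(Δφ/2)+cosφ1·cosφ2·sin²(Δλ/2)=0.4296764658; c=2·atan2(√a, √(1-a))=1.429681377; dist=6371·c=9108.500 ≈ 9108.5 km; running total=52769.8 km
Leg 4 bearing: y=sinΔλ·cosφ2=-0.24801923, x=cosφ1·sinφ2-sinφ1·cosφ2·cosΔλ=0.95849093; θ=atan2(y, x)=-14.5077° <0 so +360° → 345.4923° ≈ 345.5°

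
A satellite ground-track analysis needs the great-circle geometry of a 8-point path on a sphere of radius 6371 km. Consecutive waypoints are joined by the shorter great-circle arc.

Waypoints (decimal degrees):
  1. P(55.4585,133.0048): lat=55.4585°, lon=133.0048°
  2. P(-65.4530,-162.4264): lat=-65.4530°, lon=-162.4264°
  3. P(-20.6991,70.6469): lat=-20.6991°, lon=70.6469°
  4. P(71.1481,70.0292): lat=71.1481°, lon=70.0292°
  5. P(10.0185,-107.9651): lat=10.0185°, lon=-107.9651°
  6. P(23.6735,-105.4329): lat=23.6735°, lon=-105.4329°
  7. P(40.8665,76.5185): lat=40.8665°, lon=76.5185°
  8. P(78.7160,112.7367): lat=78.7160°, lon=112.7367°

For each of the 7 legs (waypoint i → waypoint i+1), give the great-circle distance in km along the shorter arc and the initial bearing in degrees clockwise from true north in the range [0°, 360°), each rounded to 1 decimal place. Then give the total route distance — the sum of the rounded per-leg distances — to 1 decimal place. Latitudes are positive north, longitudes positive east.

Leg 1: dist=14499.8 km, bearing=150.5°
Leg 2: dist=9446.0 km, bearing=228.7°
Leg 3: dist=10213.1 km, bearing=359.8°
Leg 4: dist=10988.5 km, bearing=358.0°
Leg 5: dist=1542.0 km, bearing=9.7°
Leg 6: dist=12835.7 km, bearing=358.4°
Leg 7: dist=4497.2 km, bearing=10.3°
Total: 64022.3 km

Leg 1: φ1=0.9679334, φ2=-1.1423704, Δφ=-2.1103038, Δλ=-5.1562472 rad; a=sin²(Δφ/2)+cosφ1·cosφ2·sin²(Δλ/2)=0.8240575334; c=2·atan2(√a, √(1-a))=2.275902997; dist=6371·c=14499.778 ≈ 14499.8 km; running total=14499.8 km
Leg 1 bearing: y=sinΔλ·cosφ2=0.37518411, x=cosφ1·sinφ2-sinφ1·cosφ2·cosΔλ=-0.66270939; θ=atan2(y, x)=150.4842° ≈ 150.5°
Leg 2: φ1=-1.1423704, φ2=-0.3612674, Δφ=0.7811029, Δλ=4.0678965 rad; a=sin²(Δφ/2)+cosφ1·cosφ2·sin²(Δλ/2)=0.4559835285; c=2·atan2(√a, √(1-a))=1.482649279; dist=6371·c=9445.959 ≈ 9446.0 km; running total=23945.8 km
Leg 2 bearing: y=sinΔλ·cosφ2=-0.74780286, x=cosφ1·sinφ2-sinφ1·cosφ2·cosΔλ=-0.65805857; θ=atan2(y, x)=-131.3474° <0 so +360° → 228.6526° ≈ 228.7°
Leg 3: φ1=-0.3612674, φ2=1.2417686, Δφ=1.6030360, Δλ=-0.0107809 rad; a=sin²(Δφ/2)+cosφ1·cosφ2·sin²(Δλ/2)=0.5161258514; c=2·atan2(√a, √(1-a))=1.603053624; dist=6371·c=10213.055 ≈ 10213.1 km; running total=34158.9 km
Leg 3 bearing: y=sinΔλ·cosφ2=-0.00348349, x=cosφ1·sinφ2-sinφ1·cosφ2·cosΔλ=0.99947371; θ=atan2(y, x)=-0.1997° <0 so +360° → 359.8003° ≈ 359.8°
Leg 4: φ1=1.2417686, φ2=0.1748558, Δφ=-1.0669128, Δλ=-3.1065866 rad; a=sin²(Δφ/2)+cosφ1·cosφ2·sin²(Δλ/2)=0.5766834727; c=2·atan2(√a, √(1-a))=1.724770961; dist=6371·c=10988.516 ≈ 10988.5 km; running total=45147.4 km
Leg 4 bearing: y=sinΔλ·cosφ2=-0.03446524, x=cosφ1·sinφ2-sinφ1·cosφ2·cosΔλ=0.98756809; θ=atan2(y, x)=-1.9988° <0 so +360° → 358.0012° ≈ 358.0°
Leg 5: φ1=0.1748558, φ2=0.4131805, Δφ=0.2383247, Δλ=0.0441952 rad; a=sin²(Δφ/2)+cosφ1·cosφ2·sin²(Δλ/2)=0.0145729057; c=2·atan2(√a, √(1-a))=0.242026866; dist=6371·c=1541.953 ≈ 1542.0 km; running total=46689.4 km
Leg 5 bearing: y=sinΔλ·cosφ2=0.04046295, x=cosφ1·sinφ2-sinφ1·cosφ2·cosΔλ=0.23623059; θ=atan2(y, x)=9.7196° ≈ 9.7°
Leg 6: φ1=0.4131805, φ2=0.7132550, Δφ=0.3000745, Δλ=3.1756510 rad; a=sin²(Δφ/2)+cosφ1·cosφ2·sin²(Δλ/2)=0.7147396053; c=2·atan2(√a, √(1-a))=2.014712341; dist=6371·c=12835.732 ≈ 12835.7 km; running total=59525.1 km
Leg 6 bearing: y=sinΔλ·cosφ2=-0.02575118, x=cosφ1·sinφ2-sinφ1·cosφ2·cosΔλ=0.90270952; θ=atan2(y, x)=-1.6340° <0 so +360° → 358.3660° ≈ 358.4°
Leg 7: φ1=0.7132550, φ2=1.3738534, Δφ=0.6605984, Δλ=0.6321268 rad; a=sin²(Δφ/2)+cosφ1·cosφ2·sin²(Δλ/2)=0.1194837539; c=2·atan2(√a, √(1-a))=0.705893095; dist=6371·c=4497.245 ≈ 4497.2 km; running total=64022.3 km
Leg 7 bearing: y=sinΔλ·cosφ2=0.11561532, x=cosφ1·sinφ2-sinφ1·cosφ2·cosΔλ=0.63832801; θ=atan2(y, x)=10.2662° ≈ 10.3°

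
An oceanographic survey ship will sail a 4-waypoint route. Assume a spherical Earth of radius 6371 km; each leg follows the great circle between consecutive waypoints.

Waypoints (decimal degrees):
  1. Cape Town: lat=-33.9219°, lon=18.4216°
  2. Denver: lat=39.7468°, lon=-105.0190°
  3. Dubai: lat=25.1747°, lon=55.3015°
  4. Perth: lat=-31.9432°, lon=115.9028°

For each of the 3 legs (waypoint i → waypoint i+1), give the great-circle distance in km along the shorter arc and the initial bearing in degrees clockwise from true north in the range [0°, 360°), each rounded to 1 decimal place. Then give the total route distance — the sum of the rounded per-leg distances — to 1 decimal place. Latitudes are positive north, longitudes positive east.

Leg 1: φ1=-0.5920488, φ2=0.6937125, Δφ=1.2857614, Δλ=-2.1544449 rad; a=sin²(Δφ/2)+cosφ1·cosφ2·sin²(Δλ/2)=0.8542072652; c=2·atan2(√a, √(1-a))=2.358045641; dist=6371·c=15023.109 ≈ 15023.1 km; running total=15023.1 km
Leg 1 bearing: y=sinΔλ·cosφ2=-0.64159570, x=cosφ1·sinφ2-sinφ1·cosφ2·cosΔλ=0.29411531; θ=atan2(y, x)=-65.3727° <0 so +360° → 294.6273° ≈ 294.6°
Leg 2: φ1=0.6937125, φ2=0.4393814, Δφ=-0.2543311, Δλ=2.7981206 rad; a=sin²(Δφ/2)+cosφ1·cosφ2·sin²(Δλ/2)=0.6916079985; c=2·atan2(√a, √(1-a))=1.964071921; dist=6371·c=12513.102 ≈ 12513.1 km; running total=27536.2 km
Leg 2 bearing: y=sinΔλ·cosφ2=0.30477138, x=cosφ1·sinφ2-sinφ1·cosφ2·cosΔλ=0.87192884; θ=atan2(y, x)=19.2664° ≈ 19.3°
Leg 3: φ1=0.4393814, φ2=-0.5575140, Δφ=-0.9968954, Δλ=1.0576922 rad; a=sin²(Δφ/2)+cosφ1·cosφ2·sin²(Δλ/2)=0.4240371822; c=2·atan2(√a, √(1-a))=1.418280093; dist=6371·c=9035.862 ≈ 9035.9 km; running total=36572.1 km
Leg 3 bearing: y=sinΔλ·cosφ2=0.73929798, x=cosφ1·sinφ2-sinφ1·cosφ2·cosΔλ=-0.65601608; θ=atan2(y, x)=131.5842° ≈ 131.6°

Leg 1: dist=15023.1 km, bearing=294.6°
Leg 2: dist=12513.1 km, bearing=19.3°
Leg 3: dist=9035.9 km, bearing=131.6°
Total: 36572.1 km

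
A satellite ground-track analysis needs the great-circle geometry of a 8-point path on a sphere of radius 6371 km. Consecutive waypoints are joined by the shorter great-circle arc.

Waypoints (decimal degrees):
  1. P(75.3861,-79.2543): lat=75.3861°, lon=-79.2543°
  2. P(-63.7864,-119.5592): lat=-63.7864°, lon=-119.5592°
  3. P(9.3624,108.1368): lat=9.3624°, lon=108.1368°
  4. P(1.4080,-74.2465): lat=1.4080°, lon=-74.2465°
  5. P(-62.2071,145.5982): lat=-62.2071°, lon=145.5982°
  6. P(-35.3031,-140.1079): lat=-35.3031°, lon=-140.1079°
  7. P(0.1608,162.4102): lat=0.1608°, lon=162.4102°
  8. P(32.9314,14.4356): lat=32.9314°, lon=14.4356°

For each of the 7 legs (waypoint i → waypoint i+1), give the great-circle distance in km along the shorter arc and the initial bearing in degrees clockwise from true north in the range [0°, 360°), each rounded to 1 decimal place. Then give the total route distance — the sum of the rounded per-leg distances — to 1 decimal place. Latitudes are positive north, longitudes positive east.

Leg 1: dist=15739.5 km, bearing=207.4°
Leg 2: dist=12905.1 km, bearing=234.3°
Leg 3: dist=18788.7 km, bearing=12.6°
Leg 4: dist=12488.4 km, bearing=198.8°
Leg 5: dist=5793.6 km, bearing=95.4°
Leg 6: dist=7125.6 km, bearing=290.4°
Leg 7: dist=15038.0 km, bearing=320.8°
Total: 87878.9 km

Leg 1: φ1=1.3157357, φ2=-1.1132827, Δφ=-2.4290184, Δλ=-0.7034532 rad; a=sin²(Δφ/2)+cosφ1·cosφ2·sin²(Δλ/2)=0.8915687649; c=2·atan2(√a, √(1-a))=2.470491725; dist=6371·c=15739.503 ≈ 15739.5 km; running total=15739.5 km
Leg 1 bearing: y=sinΔλ·cosφ2=-0.28572803, x=cosφ1·sinφ2-sinφ1·cosφ2·cosΔλ=-0.55231794; θ=atan2(y, x)=-152.6463° <0 so +360° → 207.3537° ≈ 207.4°
Leg 2: φ1=-1.1132827, φ2=0.1634047, Δφ=1.2766874, Δλ=3.9740449 rad; a=sin²(Δφ/2)+cosφ1·cosφ2·sin²(Δλ/2)=0.7196461632; c=2·atan2(√a, √(1-a))=2.025607095; dist=6371·c=12905.143 ≈ 12905.1 km; running total=28644.6 km
Leg 2 bearing: y=sinΔλ·cosφ2=-0.72973220, x=cosφ1·sinφ2-sinφ1·cosφ2·cosΔλ=-0.52394004; θ=atan2(y, x)=-125.6779° <0 so +360° → 234.3221° ≈ 234.3°
Leg 3: φ1=0.1634047, φ2=0.0245742, Δφ=-0.1388305, Δλ=-3.1831891 rad; a=sin²(Δφ/2)+cosφ1·cosφ2·sin²(Δλ/2)=0.9907653488; c=2·atan2(√a, √(1-a))=2.949101425; dist=6371·c=18788.725 ≈ 18788.7 km; running total=47433.3 km
Leg 3 bearing: y=sinΔλ·cosφ2=0.04157188, x=cosφ1·sinφ2-sinφ1·cosφ2·cosΔλ=0.18673315; θ=atan2(y, x)=12.5509° ≈ 12.6°
Leg 4: φ1=0.0245742, φ2=-1.0857187, Δφ=-1.1102929, Δλ=3.8370139 rad; a=sin²(Δφ/2)+cosφ1·cosφ2·sin²(Δλ/2)=0.6898145160; c=2·atan2(√a, √(1-a))=1.960191604; dist=6371·c=12488.381 ≈ 12488.4 km; running total=59921.7 km
Leg 4 bearing: y=sinΔλ·cosφ2=-0.29874783, x=cosφ1·sinφ2-sinφ1·cosφ2·cosΔλ=-0.87557497; θ=atan2(y, x)=-161.1603° <0 so +360° → 198.8397° ≈ 198.8°
Leg 5: φ1=-1.0857187, φ2=-0.6161553, Δφ=0.4695634, Δλ=-4.9865121 rad; a=sin²(Δφ/2)+cosφ1·cosφ2·sin²(Δλ/2)=0.1928773275; c=2·atan2(√a, √(1-a))=0.909367047; dist=6371·c=5793.577 ≈ 5793.6 km; running total=65715.3 km
Leg 5 bearing: y=sinΔλ·cosφ2=0.78563531, x=cosφ1·sinφ2-sinφ1·cosφ2·cosΔλ=-0.07402582; θ=atan2(y, x)=95.3828° ≈ 95.4°
Leg 6: φ1=-0.6161553, φ2=0.0028065, Δφ=0.6189618, Δλ=5.2799369 rad; a=sin²(Δφ/2)+cosφ1·cosφ2·sin²(Δλ/2)=0.2814562892; c=2·atan2(√a, √(1-a))=1.118438500; dist=6371·c=7125.572 ≈ 7125.6 km; running total=72840.9 km
Leg 6 bearing: y=sinΔλ·cosφ2=-0.84321835, x=cosφ1·sinφ2-sinφ1·cosφ2·cosΔλ=0.31294952; θ=atan2(y, x)=-69.6382° <0 so +360° → 290.3618° ≈ 290.4°
Leg 7: φ1=0.0028065, φ2=0.5747614, Δφ=0.5719549, Δλ=-2.5826440 rad; a=sin²(Δφ/2)+cosφ1·cosφ2·sin²(Δλ/2)=0.8550298635; c=2·atan2(√a, √(1-a))=2.360379355; dist=6371·c=15037.977 ≈ 15038.0 km; running total=87878.9 km
Leg 7 bearing: y=sinΔλ·cosφ2=-0.44508843, x=cosφ1·sinφ2-sinφ1·cosφ2·cosΔλ=0.54562943; θ=atan2(y, x)=-39.2053° <0 so +360° → 320.7947° ≈ 320.8°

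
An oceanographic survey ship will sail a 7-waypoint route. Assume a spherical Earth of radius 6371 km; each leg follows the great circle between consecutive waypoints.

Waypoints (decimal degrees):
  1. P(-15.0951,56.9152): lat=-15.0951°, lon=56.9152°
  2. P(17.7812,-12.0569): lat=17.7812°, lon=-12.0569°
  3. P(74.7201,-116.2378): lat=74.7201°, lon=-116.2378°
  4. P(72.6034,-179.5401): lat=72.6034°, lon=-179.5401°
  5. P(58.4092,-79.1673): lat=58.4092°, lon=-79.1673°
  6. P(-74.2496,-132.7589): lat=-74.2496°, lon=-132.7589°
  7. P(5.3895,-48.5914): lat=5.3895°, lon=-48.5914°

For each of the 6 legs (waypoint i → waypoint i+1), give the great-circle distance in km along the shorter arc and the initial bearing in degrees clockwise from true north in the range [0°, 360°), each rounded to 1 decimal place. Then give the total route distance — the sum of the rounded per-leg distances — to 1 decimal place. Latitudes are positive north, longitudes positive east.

Leg 1: φ1=-0.2634592, φ2=0.3103405, Δφ=0.5737997, Δλ=-1.2037902 rad; a=sin²(Δφ/2)+cosφ1·cosφ2·sin²(Δλ/2)=0.3748183586; c=2·atan2(√a, √(1-a))=1.317740857; dist=6371·c=8395.327 ≈ 8395.3 km; running total=8395.3 km
Leg 1 bearing: y=sinΔλ·cosφ2=-0.88881668, x=cosφ1·sinφ2-sinφ1·cosφ2·cosΔλ=0.38382695; θ=atan2(y, x)=-66.6434° <0 so +360° → 293.3566° ≈ 293.4°
Leg 2: φ1=0.3103405, φ2=1.3041118, Δφ=0.9937713, Δλ=-1.8182997 rad; a=sin²(Δφ/2)+cosφ1·cosφ2·sin²(Δλ/2)=0.3834450590; c=2·atan2(√a, √(1-a))=1.335521878; dist=6371·c=8508.610 ≈ 8508.6 km; running total=16903.9 km
Leg 2 bearing: y=sinΔλ·cosφ2=-0.25550398, x=cosφ1·sinφ2-sinφ1·cosφ2·cosΔλ=0.93828434; θ=atan2(y, x)=-15.2329° <0 so +360° → 344.7671° ≈ 344.8°
Leg 3: φ1=1.3041118, φ2=1.2671684, Δφ=-0.0369434, Δλ=-1.1048336 rad; a=sin²(Δφ/2)+cosφ1·cosφ2·sin²(Δλ/2)=0.0220373960; c=2·atan2(√a, √(1-a))=0.298001398; dist=6371·c=1898.567 ≈ 1898.6 km; running total=18802.5 km
Leg 3 bearing: y=sinΔλ·cosφ2=-0.26710929, x=cosφ1·sinφ2-sinφ1·cosφ2·cosΔλ=0.12190005; θ=atan2(y, x)=-65.4696° <0 so +360° → 294.5304° ≈ 294.5°
Leg 4: φ1=1.2671684, φ2=1.0194329, Δφ=-0.2477355, Δλ=1.7518358 rad; a=sin²(Δφ/2)+cosφ1·cosφ2·sin²(Δλ/2)=0.1076763313; c=2·atan2(√a, √(1-a))=0.668669268; dist=6371·c=4260.092 ≈ 4260.1 km; running total=23062.6 km
Leg 4 bearing: y=sinΔλ·cosφ2=0.51528790, x=cosφ1·sinφ2-sinφ1·cosφ2·cosΔλ=0.34468382; θ=atan2(y, x)=56.2208° ≈ 56.2°
Leg 5: φ1=1.0194329, φ2=-1.2959000, Δφ=-2.3153328, Δλ=-0.9353499 rad; a=sin²(Δφ/2)+cosφ1·cosφ2·sin²(Δλ/2)=0.8677145098; c=2·atan2(√a, √(1-a))=2.397095935; dist=6371·c=15271.898 ≈ 15271.9 km; running total=38334.5 km
Leg 5 bearing: y=sinΔλ·cosφ2=-0.21846252, x=cosφ1·sinφ2-sinφ1·cosφ2·cosΔλ=-0.64141896; θ=atan2(y, x)=-161.1915° <0 so +360° → 198.8085° ≈ 198.8°
Leg 6: φ1=-1.2959000, φ2=0.0940645, Δφ=1.3899645, Δλ=1.4690000 rad; a=sin²(Δφ/2)+cosφ1·cosφ2·sin²(Δλ/2)=0.5314682914; c=2·atan2(√a, √(1-a))=1.633774533; dist=6371·c=10408.778 ≈ 10408.8 km; running total=48743.3 km
Leg 6 bearing: y=sinΔλ·cosφ2=0.99042531, x=cosφ1·sinφ2-sinφ1·cosφ2·cosΔλ=0.12286863; θ=atan2(y, x)=82.9282° ≈ 82.9°

Leg 1: dist=8395.3 km, bearing=293.4°
Leg 2: dist=8508.6 km, bearing=344.8°
Leg 3: dist=1898.6 km, bearing=294.5°
Leg 4: dist=4260.1 km, bearing=56.2°
Leg 5: dist=15271.9 km, bearing=198.8°
Leg 6: dist=10408.8 km, bearing=82.9°
Total: 48743.3 km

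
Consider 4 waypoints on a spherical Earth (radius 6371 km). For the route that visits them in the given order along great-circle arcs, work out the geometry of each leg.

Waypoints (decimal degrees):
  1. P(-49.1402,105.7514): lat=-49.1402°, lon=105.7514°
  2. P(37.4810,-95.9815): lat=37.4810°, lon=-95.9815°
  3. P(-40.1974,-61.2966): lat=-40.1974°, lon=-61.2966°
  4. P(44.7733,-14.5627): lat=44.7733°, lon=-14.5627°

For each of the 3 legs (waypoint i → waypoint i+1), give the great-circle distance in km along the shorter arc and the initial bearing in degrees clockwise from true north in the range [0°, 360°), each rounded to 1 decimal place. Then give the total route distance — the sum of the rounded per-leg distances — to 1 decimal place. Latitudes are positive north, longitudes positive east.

Leg 1: dist=17843.4 km, bearing=118.5°
Leg 2: dist=9333.0 km, bearing=154.1°
Leg 3: dist=10536.5 km, bearing=31.2°
Total: 37712.9 km

Leg 1: φ1=-0.8576583, φ2=0.6541669, Δφ=1.5118251, Δλ=-3.5209033 rad; a=sin²(Δφ/2)+cosφ1·cosφ2·sin²(Δλ/2)=0.9712328486; c=2·atan2(√a, √(1-a))=2.800727207; dist=6371·c=17843.433 ≈ 17843.4 km; running total=17843.4 km
Leg 1 bearing: y=sinΔλ·cosφ2=0.29383778, x=cosφ1·sinφ2-sinφ1·cosφ2·cosΔλ=-0.15942951; θ=atan2(y, x)=118.4832° ≈ 118.5°
Leg 2: φ1=0.6541669, φ2=-0.7015770, Δφ=-1.3557438, Δλ=0.6053657 rad; a=sin²(Δφ/2)+cosφ1·cosφ2·sin²(Δλ/2)=0.4471577705; c=2·atan2(√a, √(1-a))=1.464914137; dist=6371·c=9332.968 ≈ 9333.0 km; running total=27176.4 km
Leg 2 bearing: y=sinΔλ·cosφ2=0.43466460, x=cosφ1·sinφ2-sinφ1·cosφ2·cosΔλ=-0.89436988; θ=atan2(y, x)=154.0802° ≈ 154.1°
Leg 3: φ1=-0.7015770, φ2=0.7814415, Δφ=1.4830185, Δλ=0.8156604 rad; a=sin²(Δφ/2)+cosφ1·cosφ2·sin²(Δλ/2)=0.5414649396; c=2·atan2(√a, √(1-a))=1.653821558; dist=6371·c=10536.497 ≈ 10536.5 km; running total=37712.9 km
Leg 3 bearing: y=sinΔλ·cosφ2=0.51693314, x=cosφ1·sinφ2-sinφ1·cosφ2·cosΔλ=0.85199928; θ=atan2(y, x)=31.2464° ≈ 31.2°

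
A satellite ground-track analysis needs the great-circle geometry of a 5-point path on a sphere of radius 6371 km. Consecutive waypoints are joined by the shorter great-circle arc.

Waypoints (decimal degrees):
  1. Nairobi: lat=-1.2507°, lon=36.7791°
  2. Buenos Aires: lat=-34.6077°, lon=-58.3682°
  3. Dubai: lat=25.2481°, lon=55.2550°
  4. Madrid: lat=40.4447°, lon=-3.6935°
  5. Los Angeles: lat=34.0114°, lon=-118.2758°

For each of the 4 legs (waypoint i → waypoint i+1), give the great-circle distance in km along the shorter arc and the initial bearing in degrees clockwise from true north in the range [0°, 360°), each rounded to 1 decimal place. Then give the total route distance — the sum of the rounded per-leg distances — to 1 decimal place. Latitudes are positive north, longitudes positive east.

Leg 1: dist=10399.1 km, bearing=235.2°
Leg 2: dist=13646.1 km, bearing=80.1°
Leg 3: dist=5651.0 km, bearing=302.7°
Leg 4: dist=9366.6 km, bearing=310.7°
Total: 39062.8 km

Leg 1: φ1=-0.0218288, φ2=-0.6040183, Δφ=-0.5821895, Δλ=-1.6606337 rad; a=sin²(Δφ/2)+cosφ1·cosφ2·sin²(Δλ/2)=0.5307138552; c=2·atan2(√a, √(1-a))=1.632262735; dist=6371·c=10399.146 ≈ 10399.1 km; running total=10399.1 km
Leg 1 bearing: y=sinΔλ·cosφ2=-0.81974093, x=cosφ1·sinφ2-sinφ1·cosφ2·cosΔλ=-0.56943081; θ=atan2(y, x)=-124.7857° <0 so +360° → 235.2143° ≈ 235.2°
Leg 2: φ1=-0.6040183, φ2=0.4406625, Δφ=1.0446808, Δλ=1.9830989 rad; a=sin²(Δφ/2)+cosφ1·cosφ2·sin²(Δλ/2)=0.7702817927; c=2·atan2(√a, √(1-a))=2.141903188; dist=6371·c=13646.065 ≈ 13646.1 km; running total=24045.2 km
Leg 2 bearing: y=sinΔλ·cosφ2=0.82867526, x=cosφ1·sinφ2-sinφ1·cosφ2·cosΔλ=0.14521820; θ=atan2(y, x)=80.0603° ≈ 80.1°
Leg 3: φ1=0.4406625, φ2=0.7058932, Δφ=0.2652307, Δλ=-1.0288454 rad; a=sin²(Δφ/2)+cosφ1·cosφ2·sin²(Δλ/2)=0.1841259149; c=2·atan2(√a, √(1-a))=0.886989984; dist=6371·c=5651.013 ≈ 5651.0 km; running total=29696.2 km
Leg 3 bearing: y=sinΔλ·cosφ2=-0.65197954, x=cosφ1·sinφ2-sinφ1·cosφ2·cosΔλ=0.41930529; θ=atan2(y, x)=-57.2539° <0 so +360° → 302.7461° ≈ 302.7°
Leg 4: φ1=0.7058932, φ2=0.5936109, Δφ=-0.1122823, Δλ=-1.9998384 rad; a=sin²(Δφ/2)+cosφ1·cosφ2·sin²(Δλ/2)=0.4497830590; c=2·atan2(√a, √(1-a))=1.470192828; dist=6371·c=9366.599 ≈ 9366.6 km; running total=39062.8 km
Leg 4 bearing: y=sinΔλ·cosφ2=-0.75379628, x=cosφ1·sinφ2-sinφ1·cosφ2·cosΔλ=0.64938756; θ=atan2(y, x)=-49.2554° <0 so +360° → 310.7446° ≈ 310.7°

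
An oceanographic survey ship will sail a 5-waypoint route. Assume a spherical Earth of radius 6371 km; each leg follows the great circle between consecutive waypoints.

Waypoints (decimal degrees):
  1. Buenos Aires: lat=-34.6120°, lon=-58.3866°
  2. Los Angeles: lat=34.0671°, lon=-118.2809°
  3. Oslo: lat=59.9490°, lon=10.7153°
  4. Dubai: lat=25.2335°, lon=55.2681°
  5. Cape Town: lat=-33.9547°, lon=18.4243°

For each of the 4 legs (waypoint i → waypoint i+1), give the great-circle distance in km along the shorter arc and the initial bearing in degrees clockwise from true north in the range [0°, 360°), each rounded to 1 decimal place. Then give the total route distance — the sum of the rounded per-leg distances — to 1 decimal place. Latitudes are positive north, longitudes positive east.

Leg 1: φ1=-0.6040934, φ2=0.5945831, Δφ=1.1986764, Δλ=-1.0453527 rad; a=sin²(Δφ/2)+cosφ1·cosφ2·sin²(Δλ/2)=0.4881033700; c=2·atan2(√a, √(1-a))=1.547000821; dist=6371·c=9855.942 ≈ 9855.9 km; running total=9855.9 km
Leg 1 bearing: y=sinΔλ·cosφ2=-0.71663464, x=cosφ1·sinφ2-sinφ1·cosφ2·cosΔλ=0.69704281; θ=atan2(y, x)=-45.7940° <0 so +360° → 314.2060° ≈ 314.2°
Leg 2: φ1=0.5945831, φ2=1.0463074, Δφ=0.4517244, Δλ=2.2514084 rad; a=sin²(Δφ/2)+cosφ1·cosφ2·sin²(Δλ/2)=0.3880865042; c=2·atan2(√a, √(1-a))=1.345057001; dist=6371·c=8569.358 ≈ 8569.4 km; running total=18425.3 km
Leg 2 bearing: y=sinΔλ·cosφ2=0.38919280, x=cosφ1·sinφ2-sinφ1·cosφ2·cosΔλ=0.89354935; θ=atan2(y, x)=23.5359° ≈ 23.5°
Leg 3: φ1=1.0463074, φ2=0.4404077, Δφ=-0.6058998, Δλ=0.7775931 rad; a=sin²(Δφ/2)+cosφ1·cosφ2·sin²(Δλ/2)=0.1540981409; c=2·atan2(√a, √(1-a))=0.806812325; dist=6371·c=5140.201 ≈ 5140.2 km; running total=23565.5 km
Leg 3 bearing: y=sinΔλ·cosφ2=0.63462136, x=cosφ1·sinφ2-sinφ1·cosφ2·cosΔλ=-0.34447546; θ=atan2(y, x)=118.4933° ≈ 118.5°
Leg 4: φ1=0.4404077, φ2=-0.5926213, Δφ=-1.0330290, Δλ=-0.6430456 rad; a=sin²(Δφ/2)+cosφ1·cosφ2·sin²(Δλ/2)=0.3188205034; c=2·atan2(√a, √(1-a))=1.199998671; dist=6371·c=7645.192 ≈ 7645.2 km; running total=31210.7 km
Leg 4 bearing: y=sinΔλ·cosφ2=-0.49738535, x=cosφ1·sinφ2-sinφ1·cosφ2·cosΔλ=-0.78822825; θ=atan2(y, x)=-147.7474° <0 so +360° → 212.2526° ≈ 212.3°

Leg 1: dist=9855.9 km, bearing=314.2°
Leg 2: dist=8569.4 km, bearing=23.5°
Leg 3: dist=5140.2 km, bearing=118.5°
Leg 4: dist=7645.2 km, bearing=212.3°
Total: 31210.7 km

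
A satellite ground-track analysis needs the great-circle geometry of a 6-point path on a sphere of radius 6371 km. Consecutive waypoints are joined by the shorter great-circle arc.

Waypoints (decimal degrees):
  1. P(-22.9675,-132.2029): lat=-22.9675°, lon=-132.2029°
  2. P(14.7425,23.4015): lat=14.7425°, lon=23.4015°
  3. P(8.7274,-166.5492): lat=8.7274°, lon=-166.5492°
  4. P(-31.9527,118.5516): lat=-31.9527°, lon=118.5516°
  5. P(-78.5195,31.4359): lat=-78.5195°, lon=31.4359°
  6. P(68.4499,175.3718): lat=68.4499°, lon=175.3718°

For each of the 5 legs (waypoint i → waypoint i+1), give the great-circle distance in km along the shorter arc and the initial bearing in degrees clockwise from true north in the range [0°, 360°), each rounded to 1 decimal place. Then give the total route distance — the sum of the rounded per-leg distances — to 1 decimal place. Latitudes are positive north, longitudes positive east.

Leg 1: φ1=-0.4008585, φ2=0.2573052, Δφ=0.6581637, Δλ=2.7158091 rad; a=sin²(Δφ/2)+cosφ1·cosφ2·sin²(Δλ/2)=0.9551067546; c=2·atan2(√a, √(1-a))=2.714595646; dist=6371·c=17294.689 ≈ 17294.7 km; running total=17294.7 km
Leg 1 bearing: y=sinΔλ·cosφ2=0.39943709, x=cosφ1·sinφ2-sinφ1·cosφ2·cosΔλ=-0.10936808; θ=atan2(y, x)=105.3126° ≈ 105.3°
Leg 2: φ1=0.2573052, φ2=0.1523219, Δφ=-0.1049833, Δλ=-3.3152651 rad; a=sin²(Δφ/2)+cosφ1·cosφ2·sin²(Δλ/2)=0.9514449548; c=2·atan2(√a, √(1-a))=2.697241810; dist=6371·c=17184.128 ≈ 17184.1 km; running total=34478.8 km
Leg 2 bearing: y=sinΔλ·cosφ2=0.17079995, x=cosφ1·sinφ2-sinφ1·cosφ2·cosΔλ=0.39448344; θ=atan2(y, x)=23.4112° ≈ 23.4°
Leg 3: φ1=0.1523219, φ2=-0.5576798, Δφ=-0.7100017, Δλ=4.9759477 rad; a=sin²(Δφ/2)+cosφ1·cosφ2·sin²(Δλ/2)=0.4309069864; c=2·atan2(√a, √(1-a))=1.432166691; dist=6371·c=9124.334 ≈ 9124.3 km; running total=43603.1 km
Leg 3 bearing: y=sinΔλ·cosφ2=-0.81918623, x=cosφ1·sinφ2-sinφ1·cosφ2·cosΔλ=-0.55663143; θ=atan2(y, x)=-124.1958° <0 so +360° → 235.8042° ≈ 235.8°
Leg 4: φ1=-0.5576798, φ2=-1.3704238, Δφ=-0.8127440, Δλ=-1.5204558 rad; a=sin²(Δφ/2)+cosφ1·cosφ2·sin²(Δλ/2)=0.2364357782; c=2·atan2(√a, √(1-a))=1.015578471; dist=6371·c=6470.250 ≈ 6470.3 km; running total=50073.4 km
Leg 4 bearing: y=sinΔλ·cosφ2=-0.19878228, x=cosφ1·sinφ2-sinφ1·cosφ2·cosΔλ=-0.82620894; θ=atan2(y, x)=-166.4720° <0 so +360° → 193.5280° ≈ 193.5°
Leg 5: φ1=-1.3704238, φ2=1.1946761, Δφ=2.5650999, Δλ=2.5121554 rad; a=sin²(Δφ/2)+cosφ1·cosφ2·sin²(Δλ/2)=0.9852927703; c=2·atan2(√a, √(1-a))=2.898447417; dist=6371·c=18466.008 ≈ 18466.0 km; running total=68539.4 km
Leg 5 bearing: y=sinΔλ·cosφ2=0.21623445, x=cosφ1·sinφ2-sinφ1·cosφ2·cosΔλ=-0.10586014; θ=atan2(y, x)=116.0846° ≈ 116.1°

Leg 1: dist=17294.7 km, bearing=105.3°
Leg 2: dist=17184.1 km, bearing=23.4°
Leg 3: dist=9124.3 km, bearing=235.8°
Leg 4: dist=6470.3 km, bearing=193.5°
Leg 5: dist=18466.0 km, bearing=116.1°
Total: 68539.4 km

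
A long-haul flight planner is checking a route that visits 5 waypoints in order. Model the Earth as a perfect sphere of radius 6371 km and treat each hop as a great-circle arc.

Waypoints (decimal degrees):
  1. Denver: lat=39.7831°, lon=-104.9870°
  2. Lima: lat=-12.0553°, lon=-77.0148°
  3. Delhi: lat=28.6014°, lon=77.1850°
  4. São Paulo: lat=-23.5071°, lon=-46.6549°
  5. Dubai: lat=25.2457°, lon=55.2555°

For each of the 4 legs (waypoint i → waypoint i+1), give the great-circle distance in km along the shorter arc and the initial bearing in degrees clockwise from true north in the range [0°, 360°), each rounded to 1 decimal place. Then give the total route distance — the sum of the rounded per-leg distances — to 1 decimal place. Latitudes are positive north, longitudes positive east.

Leg 1: φ1=0.6943461, φ2=-0.2104047, Δφ=-0.9047508, Δλ=0.4882070 rad; a=sin²(Δφ/2)+cosφ1·cosφ2·sin²(Δλ/2)=0.2349575517; c=2·atan2(√a, √(1-a))=1.012095644; dist=6371·c=6448.061 ≈ 6448.1 km; running total=6448.1 km
Leg 1 bearing: y=sinΔλ·cosφ2=0.45869905, x=cosφ1·sinφ2-sinφ1·cosφ2·cosΔλ=-0.71316561; θ=atan2(y, x)=147.2514° ≈ 147.3°
Leg 2: φ1=-0.2104047, φ2=0.4991886, Δφ=0.7095933, Δλ=2.6912942 rad; a=sin²(Δφ/2)+cosφ1·cosφ2·sin²(Δλ/2)=0.9365012052; c=2·atan2(√a, √(1-a))=2.632121201; dist=6371·c=16769.244 ≈ 16769.2 km; running total=23217.3 km
Leg 2 bearing: y=sinΔλ·cosφ2=0.38212316, x=cosφ1·sinφ2-sinφ1·cosφ2·cosΔλ=0.30306547; θ=atan2(y, x)=51.5817° ≈ 51.6°
Leg 3: φ1=0.4991886, φ2=-0.4102763, Δφ=-0.9094649, Δλ=-2.1614140 rad; a=sin²(Δφ/2)+cosφ1·cosφ2·sin²(Δλ/2)=0.8196426500; c=2·atan2(√a, √(1-a))=2.264364807; dist=6371·c=14426.268 ≈ 14426.3 km; running total=37643.6 km
Leg 3 bearing: y=sinΔλ·cosφ2=-0.76166618, x=cosφ1·sinφ2-sinφ1·cosφ2·cosΔλ=-0.10573048; θ=atan2(y, x)=-97.9030° <0 so +360° → 262.0970° ≈ 262.1°
Leg 4: φ1=-0.4102763, φ2=0.4406206, Δφ=0.8508969, Δλ=1.7786720 rad; a=sin²(Δφ/2)+cosφ1·cosφ2·sin²(Δλ/2)=0.6706466879; c=2·atan2(√a, √(1-a))=1.919088876; dist=6371·c=12226.515 ≈ 12226.5 km; running total=49870.1 km
Leg 4 bearing: y=sinΔλ·cosφ2=0.88501494, x=cosφ1·sinφ2-sinφ1·cosφ2·cosΔλ=0.31665026; θ=atan2(y, x)=70.3133° ≈ 70.3°

Leg 1: dist=6448.1 km, bearing=147.3°
Leg 2: dist=16769.2 km, bearing=51.6°
Leg 3: dist=14426.3 km, bearing=262.1°
Leg 4: dist=12226.5 km, bearing=70.3°
Total: 49870.1 km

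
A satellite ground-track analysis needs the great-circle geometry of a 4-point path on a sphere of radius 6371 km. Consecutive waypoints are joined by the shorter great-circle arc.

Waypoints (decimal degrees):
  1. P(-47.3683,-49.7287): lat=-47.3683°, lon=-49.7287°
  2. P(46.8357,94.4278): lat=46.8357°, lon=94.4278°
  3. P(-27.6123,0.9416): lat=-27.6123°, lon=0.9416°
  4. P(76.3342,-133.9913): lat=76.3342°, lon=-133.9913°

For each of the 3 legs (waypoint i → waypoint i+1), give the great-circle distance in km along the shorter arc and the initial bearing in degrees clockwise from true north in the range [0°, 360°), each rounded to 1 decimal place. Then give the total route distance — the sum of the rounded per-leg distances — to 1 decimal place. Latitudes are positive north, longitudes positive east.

Leg 1: φ1=-0.8267328, φ2=0.8174372, Δφ=1.6441700, Δλ=2.5160056 rad; a=sin²(Δφ/2)+cosφ1·cosφ2·sin²(Δλ/2)=0.9561060807; c=2·atan2(√a, √(1-a))=2.719447573; dist=6371·c=17325.600 ≈ 17325.6 km; running total=17325.6 km
Leg 1 bearing: y=sinΔλ·cosφ2=0.40058645, x=cosφ1·sinφ2-sinφ1·cosφ2·cosΔλ=0.08602019; θ=atan2(y, x)=77.8806° ≈ 77.9°
Leg 2: φ1=0.8174372, φ2=-0.4819255, Δφ=-1.2993627, Δλ=-1.6316420 rad; a=sin²(Δφ/2)+cosφ1·cosφ2·sin²(Δλ/2)=0.6874625454; c=2·atan2(√a, √(1-a))=1.955112297; dist=6371·c=12456.020 ≈ 12456.0 km; running total=29781.6 km
Leg 2 bearing: y=sinΔλ·cosφ2=-0.88446434, x=cosφ1·sinφ2-sinφ1·cosφ2·cosΔλ=-0.27776610; θ=atan2(y, x)=-107.4349° <0 so +360° → 252.5651° ≈ 252.6°
Leg 3: φ1=-0.4819255, φ2=1.3322831, Δφ=1.8142087, Δλ=-2.3550234 rad; a=sin²(Δφ/2)+cosφ1·cosφ2·sin²(Δλ/2)=0.7991119991; c=2·atan2(√a, √(1-a))=2.212079276; dist=6371·c=14093.157 ≈ 14093.2 km; running total=43874.8 km
Leg 3 bearing: y=sinΔλ·cosφ2=-0.16725530, x=cosφ1·sinφ2-sinφ1·cosφ2·cosΔλ=0.78367960; θ=atan2(y, x)=-12.0475° <0 so +360° → 347.9525° ≈ 348.0°

Leg 1: dist=17325.6 km, bearing=77.9°
Leg 2: dist=12456.0 km, bearing=252.6°
Leg 3: dist=14093.2 km, bearing=348.0°
Total: 43874.8 km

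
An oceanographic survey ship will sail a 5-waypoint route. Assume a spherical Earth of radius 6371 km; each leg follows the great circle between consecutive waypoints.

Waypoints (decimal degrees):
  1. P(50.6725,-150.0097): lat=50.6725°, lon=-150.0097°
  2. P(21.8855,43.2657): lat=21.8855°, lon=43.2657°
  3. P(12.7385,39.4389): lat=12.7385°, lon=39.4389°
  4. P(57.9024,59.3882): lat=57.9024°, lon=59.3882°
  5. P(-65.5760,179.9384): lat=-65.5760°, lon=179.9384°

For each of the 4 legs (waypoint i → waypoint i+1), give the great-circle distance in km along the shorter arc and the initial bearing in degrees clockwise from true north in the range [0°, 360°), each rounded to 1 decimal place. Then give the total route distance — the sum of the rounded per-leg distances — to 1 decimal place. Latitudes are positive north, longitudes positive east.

Leg 1: φ1=0.8844020, φ2=0.3819740, Δφ=-0.5024279, Δλ=3.3732921 rad; a=sin²(Δφ/2)+cosφ1·cosφ2·sin²(Δλ/2)=0.6420126612; c=2·atan2(√a, √(1-a))=1.858786060; dist=6371·c=11842.326 ≈ 11842.3 km; running total=11842.3 km
Leg 1 bearing: y=sinΔλ·cosφ2=-0.21308245, x=cosφ1·sinφ2-sinφ1·cosφ2·cosΔλ=0.93483982; θ=atan2(y, x)=-12.8403° <0 so +360° → 347.1597° ≈ 347.2°
Leg 2: φ1=0.3819740, φ2=0.2223288, Δφ=-0.1596453, Δλ=-0.0667903 rad; a=sin²(Δφ/2)+cosφ1·cosφ2·sin²(Δλ/2)=0.0073671454; c=2·atan2(√a, √(1-a))=0.171875635; dist=6371·c=1095.020 ≈ 1095.0 km; running total=12937.3 km
Leg 2 bearing: y=sinΔλ·cosφ2=-0.06509790, x=cosφ1·sinφ2-sinφ1·cosφ2·cosΔλ=-0.15815735; θ=atan2(y, x)=-157.6278° <0 so +360° → 202.3722° ≈ 202.4°
Leg 3: φ1=0.2223288, φ2=1.0105875, Δφ=0.7882588, Δλ=0.3481810 rad; a=sin²(Δφ/2)+cosφ1·cosφ2·sin²(Δλ/2)=0.1630092823; c=2·atan2(√a, √(1-a))=0.831211264; dist=6371·c=5295.647 ≈ 5295.6 km; running total=18232.9 km
Leg 3 bearing: y=sinΔλ·cosφ2=0.18129497, x=cosφ1·sinφ2-sinφ1·cosφ2·cosΔλ=0.71615722; θ=atan2(y, x)=14.2060° ≈ 14.2°
Leg 4: φ1=1.0105875, φ2=-1.1445171, Δφ=-2.1551046, Δλ=2.1039979 rad; a=sin²(Δφ/2)+cosφ1·cosφ2·sin²(Δλ/2)=0.9415056759; c=2·atan2(√a, √(1-a))=2.653036290; dist=6371·c=16902.494 ≈ 16902.5 km; running total=35135.4 km
Leg 4 bearing: y=sinΔλ·cosφ2=0.35608747, x=cosφ1·sinφ2-sinφ1·cosφ2·cosΔλ=-0.30576571; θ=atan2(y, x)=130.6521° ≈ 130.7°

Leg 1: dist=11842.3 km, bearing=347.2°
Leg 2: dist=1095.0 km, bearing=202.4°
Leg 3: dist=5295.6 km, bearing=14.2°
Leg 4: dist=16902.5 km, bearing=130.7°
Total: 35135.4 km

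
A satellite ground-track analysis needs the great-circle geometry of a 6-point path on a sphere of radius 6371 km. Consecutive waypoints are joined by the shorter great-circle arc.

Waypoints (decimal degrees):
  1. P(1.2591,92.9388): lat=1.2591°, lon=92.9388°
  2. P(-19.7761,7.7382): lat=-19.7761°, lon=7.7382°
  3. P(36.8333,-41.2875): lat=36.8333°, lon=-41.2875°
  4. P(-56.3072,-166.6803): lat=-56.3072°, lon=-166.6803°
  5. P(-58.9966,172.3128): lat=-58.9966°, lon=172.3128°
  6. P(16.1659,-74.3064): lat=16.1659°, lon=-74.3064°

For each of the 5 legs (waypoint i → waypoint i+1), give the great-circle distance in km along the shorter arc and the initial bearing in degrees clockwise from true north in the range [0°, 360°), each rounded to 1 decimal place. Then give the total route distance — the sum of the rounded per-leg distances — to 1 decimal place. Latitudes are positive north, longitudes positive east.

Leg 1: dist=9553.0 km, bearing=250.1°
Leg 2: dist=8126.1 km, bearing=320.8°
Leg 3: dist=15468.1 km, bearing=223.7°
Leg 4: dist=1279.3 km, bearing=247.8°
Leg 5: dist=12874.5 km, bearing=101.7°
Total: 47301.0 km

Leg 1: φ1=0.0219754, φ2=-0.3451581, Δφ=-0.3671335, Δλ=-1.4870310 rad; a=sin²(Δφ/2)+cosφ1·cosφ2·sin²(Δλ/2)=0.4643604154; c=2·atan2(√a, √(1-a))=1.499456661; dist=6371·c=9553.038 ≈ 9553.0 km; running total=9553.0 km
Leg 1 bearing: y=sinΔλ·cosφ2=-0.93772251, x=cosφ1·sinφ2-sinφ1·cosφ2·cosΔλ=-0.33999377; θ=atan2(y, x)=-109.9293° <0 so +360° → 250.0707° ≈ 250.1°
Leg 2: φ1=-0.3451581, φ2=0.6428624, Δφ=0.9880204, Δλ=-0.8556599 rad; a=sin²(Δφ/2)+cosφ1·cosφ2·sin²(Δλ/2)=0.3544800265; c=2·atan2(√a, √(1-a))=1.275482666; dist=6371·c=8126.100 ≈ 8126.1 km; running total=17679.1 km
Leg 2 bearing: y=sinΔλ·cosφ2=-0.60429226, x=cosφ1·sinφ2-sinφ1·cosφ2·cosΔλ=0.74170521; θ=atan2(y, x)=-39.1709° <0 so +360° → 320.8291° ≈ 320.8°
Leg 3: φ1=0.6428624, φ2=-0.9827460, Δφ=-1.6256084, Δλ=-2.1885172 rad; a=sin²(Δφ/2)+cosφ1·cosφ2·sin²(Δλ/2)=0.8779734768; c=2·atan2(√a, √(1-a))=2.427895782; dist=6371·c=15468.124 ≈ 15468.1 km; running total=33147.2 km
Leg 3 bearing: y=sinΔλ·cosφ2=-0.45222427, x=cosφ1·sinφ2-sinφ1·cosφ2·cosΔλ=-0.47332590; θ=atan2(y, x)=-136.3061° <0 so +360° → 223.6939° ≈ 223.7°
Leg 4: φ1=-0.9827460, φ2=-1.0296849, Δφ=-0.0469389, Δλ=5.9165457 rad; a=sin²(Δφ/2)+cosφ1·cosφ2·sin²(Δλ/2)=0.0100462574; c=2·atan2(√a, √(1-a))=0.200799216; dist=6371·c=1279.292 ≈ 1279.3 km; running total=34426.5 km
Leg 4 bearing: y=sinΔλ·cosφ2=-0.18464928, x=cosφ1·sinφ2-sinφ1·cosφ2·cosΔλ=-0.07540534; θ=atan2(y, x)=-112.2137° <0 so +360° → 247.7863° ≈ 247.8°
Leg 5: φ1=-1.0296849, φ2=0.2821482, Δφ=1.3118331, Δλ=-4.3043170 rad; a=sin²(Δφ/2)+cosφ1·cosφ2·sin²(Δλ/2)=0.7174846428; c=2·atan2(√a, √(1-a))=2.020800493; dist=6371·c=12874.520 ≈ 12874.5 km; running total=47301.0 km
Leg 5 bearing: y=sinΔλ·cosφ2=0.88159398, x=cosφ1·sinφ2-sinφ1·cosφ2·cosΔλ=-0.18328606; θ=atan2(y, x)=101.7447° ≈ 101.7°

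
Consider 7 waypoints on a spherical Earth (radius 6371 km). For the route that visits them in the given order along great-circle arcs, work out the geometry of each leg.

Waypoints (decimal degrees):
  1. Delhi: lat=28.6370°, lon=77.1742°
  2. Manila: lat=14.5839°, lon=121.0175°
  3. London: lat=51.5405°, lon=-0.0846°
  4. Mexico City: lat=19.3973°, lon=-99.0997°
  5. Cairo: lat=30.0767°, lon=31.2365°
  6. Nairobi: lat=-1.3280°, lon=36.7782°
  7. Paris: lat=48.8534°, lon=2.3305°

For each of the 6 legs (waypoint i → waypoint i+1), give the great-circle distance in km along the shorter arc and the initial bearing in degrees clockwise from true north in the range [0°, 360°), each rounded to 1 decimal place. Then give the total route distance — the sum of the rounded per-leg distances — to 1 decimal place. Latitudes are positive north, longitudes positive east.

Leg 1: φ1=0.4998099, φ2=0.2545371, Δφ=-0.2452729, Δλ=0.7652099 rad; a=sin²(Δφ/2)+cosφ1·cosφ2·sin²(Δλ/2)=0.1333544169; c=2·atan2(√a, √(1-a))=0.747646370; dist=6371·c=4763.255 ≈ 4763.3 km; running total=4763.3 km
Leg 1 bearing: y=sinΔλ·cosφ2=0.67036998, x=cosφ1·sinφ2-sinφ1·cosφ2·cosΔλ=-0.11352599; θ=atan2(y, x)=99.6117° ≈ 99.6°
Leg 2: φ1=0.2545371, φ2=0.8995514, Δφ=0.6450144, Δλ=-2.1136304 rad; a=sin²(Δφ/2)+cosφ1·cosφ2·sin²(Δλ/2)=0.5568810143; c=2·atan2(√a, √(1-a))=1.684805177; dist=6371·c=10733.894 ≈ 10733.9 km; running total=15497.2 km
Leg 2 bearing: y=sinΔλ·cosφ2=-0.53255320, x=cosφ1·sinφ2-sinφ1·cosφ2·cosΔλ=0.83871645; θ=atan2(y, x)=-32.4140° <0 so +360° → 327.5860° ≈ 327.6°
Leg 3: φ1=0.8995514, φ2=0.3385468, Δφ=-0.5610047, Δλ=-1.7281395 rad; a=sin²(Δφ/2)+cosφ1·cosφ2·sin²(Δλ/2)=0.4159314440; c=2·atan2(√a, √(1-a))=1.401856755; dist=6371·c=8931.229 ≈ 8931.2 km; running total=24428.4 km
Leg 3 bearing: y=sinΔλ·cosφ2=-0.93158656, x=cosφ1·sinφ2-sinφ1·cosφ2·cosΔλ=0.32229860; θ=atan2(y, x)=-70.9160° <0 so +360° → 289.0840° ≈ 289.1°
Leg 4: φ1=0.3385468, φ2=0.5249374, Δφ=0.1863907, Δλ=2.2747958 rad; a=sin²(Δφ/2)+cosφ1·cosφ2·sin²(Δλ/2)=0.6809416293; c=2·atan2(√a, √(1-a))=1.941083609; dist=6371·c=12366.644 ≈ 12366.6 km; running total=36795.0 km
Leg 4 bearing: y=sinΔλ·cosφ2=0.65962532, x=cosφ1·sinφ2-sinφ1·cosφ2·cosΔλ=0.65873739; θ=atan2(y, x)=45.0386° ≈ 45.0°
Leg 5: φ1=0.5249374, φ2=-0.0231780, Δφ=-0.5481154, Δλ=0.0967209 rad; a=sin²(Δφ/2)+cosφ1·cosφ2·sin²(Δλ/2)=0.0752676873; c=2·atan2(√a, √(1-a))=0.555826511; dist=6371·c=3541.171 ≈ 3541.2 km; running total=40336.2 km
Leg 5 bearing: y=sinΔλ·cosφ2=0.09654424, x=cosφ1·sinφ2-sinφ1·cosφ2·cosΔλ=-0.51873795; θ=atan2(y, x)=169.4571° ≈ 169.5°
Leg 6: φ1=-0.0231780, φ2=0.8526527, Δφ=0.8758307, Δλ=-0.6012258 rad; a=sin²(Δφ/2)+cosφ1·cosφ2·sin²(Δλ/2)=0.2374964052; c=2·atan2(√a, √(1-a))=1.018072766; dist=6371·c=6486.142 ≈ 6486.1 km; running total=46822.3 km
Leg 6 bearing: y=sinΔλ·cosφ2=-0.37219332, x=cosφ1·sinφ2-sinφ1·cosφ2·cosΔλ=0.76540158; θ=atan2(y, x)=-25.9324° <0 so +360° → 334.0676° ≈ 334.1°

Leg 1: dist=4763.3 km, bearing=99.6°
Leg 2: dist=10733.9 km, bearing=327.6°
Leg 3: dist=8931.2 km, bearing=289.1°
Leg 4: dist=12366.6 km, bearing=45.0°
Leg 5: dist=3541.2 km, bearing=169.5°
Leg 6: dist=6486.1 km, bearing=334.1°
Total: 46822.3 km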